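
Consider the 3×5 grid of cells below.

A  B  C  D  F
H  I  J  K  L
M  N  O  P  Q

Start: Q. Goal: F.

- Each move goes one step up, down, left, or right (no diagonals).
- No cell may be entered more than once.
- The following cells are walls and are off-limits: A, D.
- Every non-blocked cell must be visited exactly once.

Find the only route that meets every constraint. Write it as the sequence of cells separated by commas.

Q, P, O, N, M, H, I, B, C, J, K, L, F

Need to visit all 13 open cells exactly once, starting at Q and ending at F.
Cell B has only two open neighbours (I and C), so the path must pass straight through it: one of those is the cell it's entered from and the other is where it exits.
Route from Q: 4× left (reaching M), up to H, right to I, up to B, right to C, down to J, 2× right (reaching L), up to F — 12 moves in all.
Check: all 13 open cells covered.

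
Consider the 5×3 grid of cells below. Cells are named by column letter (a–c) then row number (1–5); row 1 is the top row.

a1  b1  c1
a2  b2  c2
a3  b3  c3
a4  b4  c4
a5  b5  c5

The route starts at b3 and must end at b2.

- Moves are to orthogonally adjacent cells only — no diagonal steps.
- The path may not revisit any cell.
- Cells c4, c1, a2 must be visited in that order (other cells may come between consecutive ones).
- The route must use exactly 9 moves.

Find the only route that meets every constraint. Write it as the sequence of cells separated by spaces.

The waypoints must appear in the order c4, c1, a2, with no cell reused.
Route from b3: down to b4, right to c4, 3× up (reaching c1), 2× left (reaching a1), down to a2, right to b2 — 9 moves in all.
Check: order respected (c4 at step 2, c1 at step 5, a2 at step 8); 9 moves as required.

b3 b4 c4 c3 c2 c1 b1 a1 a2 b2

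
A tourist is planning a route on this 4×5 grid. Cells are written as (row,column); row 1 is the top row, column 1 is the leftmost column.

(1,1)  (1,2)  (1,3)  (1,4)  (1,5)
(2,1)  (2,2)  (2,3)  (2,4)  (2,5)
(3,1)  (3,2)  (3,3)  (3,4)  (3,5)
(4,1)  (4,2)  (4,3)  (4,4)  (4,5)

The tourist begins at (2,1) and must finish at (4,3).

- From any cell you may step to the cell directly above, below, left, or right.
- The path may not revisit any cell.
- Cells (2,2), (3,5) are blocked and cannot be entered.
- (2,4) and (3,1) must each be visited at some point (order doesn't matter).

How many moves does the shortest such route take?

Any route passes through (2,4) and (3,1) in some order between (2,1) and (4,3). Summing Manhattan distances along each leg and taking the cheapest ordering ((2,1) → (3,1) → (2,4) → (4,3)) gives a lower bound of 1 + 4 + 3 = 8 moves.
A route of 8 moves achieves this: (2,1) → (3,1) → (3,2) → (3,3) → (2,3) → (2,4) → (3,4) → (4,4) → (4,3).
Since 8 matches the lower bound, it is optimal.

8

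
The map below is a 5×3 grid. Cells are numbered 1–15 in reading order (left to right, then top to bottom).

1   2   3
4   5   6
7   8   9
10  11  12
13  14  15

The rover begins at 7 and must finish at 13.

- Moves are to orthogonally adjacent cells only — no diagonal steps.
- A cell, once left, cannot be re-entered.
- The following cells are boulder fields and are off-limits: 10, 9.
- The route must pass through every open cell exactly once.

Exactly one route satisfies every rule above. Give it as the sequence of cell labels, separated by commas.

7, 4, 1, 2, 3, 6, 5, 8, 11, 12, 15, 14, 13

Need to visit all 13 open cells exactly once, starting at 7 and ending at 13.
Cell 12 has only two open neighbours (15 and 11), so the path must pass straight through it: one of those is the cell it's entered from and the other is where it exits.
Route from 7: up 2 to 1, right 2 to 3, down 1 to 6, left 1 to 5, down 2 to 11, right 1 to 12, down 1 to 15, left 2 to 13 — 12 moves in all.
Check: all 13 open cells covered.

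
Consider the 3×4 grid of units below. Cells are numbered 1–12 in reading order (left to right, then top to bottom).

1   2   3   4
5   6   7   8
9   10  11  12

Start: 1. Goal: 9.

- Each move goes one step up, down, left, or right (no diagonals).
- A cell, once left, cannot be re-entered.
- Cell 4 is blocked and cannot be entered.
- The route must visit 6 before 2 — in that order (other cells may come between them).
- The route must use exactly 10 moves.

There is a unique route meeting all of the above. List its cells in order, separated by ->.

1 -> 5 -> 6 -> 2 -> 3 -> 7 -> 8 -> 12 -> 11 -> 10 -> 9

The waypoints must appear in the order 6, 2, with no cell reused.
Route from 1: down to 5, right to 6, up to 2, right to 3, down to 7, right to 8, down to 12, 3× left (reaching 9) — 10 moves in all.
Check: order respected (6 at step 2, 2 at step 3); 10 moves as required.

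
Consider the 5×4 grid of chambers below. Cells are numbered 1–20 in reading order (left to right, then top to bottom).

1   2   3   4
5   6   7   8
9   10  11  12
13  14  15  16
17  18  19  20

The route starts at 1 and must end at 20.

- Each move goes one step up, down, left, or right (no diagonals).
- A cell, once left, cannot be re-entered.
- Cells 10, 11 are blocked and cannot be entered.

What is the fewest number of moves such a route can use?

7

The Manhattan distance from 1 to 20 is |1−5| + |1−4| = 7, so at least 7 moves are needed.
A route of 7 moves achieves this: 1 → 5 → 9 → 13 → 17 → 18 → 19 → 20.
Since 7 matches the lower bound, it is optimal.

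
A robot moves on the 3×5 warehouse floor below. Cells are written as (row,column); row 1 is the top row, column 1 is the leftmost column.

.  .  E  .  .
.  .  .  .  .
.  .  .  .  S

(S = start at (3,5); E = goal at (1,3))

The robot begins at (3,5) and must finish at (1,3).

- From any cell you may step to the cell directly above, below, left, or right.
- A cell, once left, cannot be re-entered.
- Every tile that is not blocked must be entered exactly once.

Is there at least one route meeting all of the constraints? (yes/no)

One route that works: (3,5) → (2,5) → (1,5) → (1,4) → (2,4) → (3,4) → (3,3) → (2,3) → (2,2) → (3,2) → (3,1) → (2,1) → (1,1) → (1,2) → (1,3).

yes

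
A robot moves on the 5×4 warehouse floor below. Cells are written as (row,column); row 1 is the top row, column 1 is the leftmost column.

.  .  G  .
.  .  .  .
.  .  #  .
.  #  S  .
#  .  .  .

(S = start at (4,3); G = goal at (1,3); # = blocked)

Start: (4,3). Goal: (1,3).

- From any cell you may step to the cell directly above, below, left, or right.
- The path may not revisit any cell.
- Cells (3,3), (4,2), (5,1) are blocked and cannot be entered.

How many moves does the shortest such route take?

5

The Manhattan distance from (4,3) to (1,3) is |4−1| + |3−3| = 3, so at least 3 moves are needed.
That bound ignores the blocked cells. Measuring each leg by the fewest moves that actually steer around them ((4,3)→(1,3): 5) raises the lower bound to 5.
A route of 5 moves exists: (4,3) → (4,4) → (3,4) → (2,4) → (1,4) → (1,3).
Since 5 matches that lower bound, it is optimal.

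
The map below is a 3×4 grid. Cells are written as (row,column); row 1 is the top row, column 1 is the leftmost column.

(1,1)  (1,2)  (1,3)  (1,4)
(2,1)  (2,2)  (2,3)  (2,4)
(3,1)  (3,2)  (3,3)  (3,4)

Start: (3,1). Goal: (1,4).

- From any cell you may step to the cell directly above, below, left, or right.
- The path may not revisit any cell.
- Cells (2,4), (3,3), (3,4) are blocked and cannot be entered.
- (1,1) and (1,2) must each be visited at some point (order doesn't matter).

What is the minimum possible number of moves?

5

Any route passes through (1,1) and (1,2) in some order between (3,1) and (1,4). Summing Manhattan distances along each leg and taking the cheapest ordering ((3,1) → (1,1) → (1,2) → (1,4)) gives a lower bound of 2 + 1 + 2 = 5 moves.
A route of 5 moves achieves this: (3,1) → (2,1) → (1,1) → (1,2) → (1,3) → (1,4).
Since 5 matches the lower bound, it is optimal.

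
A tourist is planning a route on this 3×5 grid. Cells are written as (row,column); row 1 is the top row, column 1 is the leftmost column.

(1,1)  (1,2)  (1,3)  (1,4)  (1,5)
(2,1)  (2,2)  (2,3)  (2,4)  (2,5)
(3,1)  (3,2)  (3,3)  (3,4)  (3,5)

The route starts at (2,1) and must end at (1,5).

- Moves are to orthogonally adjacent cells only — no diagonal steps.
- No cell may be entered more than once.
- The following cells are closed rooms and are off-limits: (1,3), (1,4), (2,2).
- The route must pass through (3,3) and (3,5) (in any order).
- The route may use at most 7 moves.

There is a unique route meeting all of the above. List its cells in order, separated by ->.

(2,1) -> (3,1) -> (3,2) -> (3,3) -> (3,4) -> (3,5) -> (2,5) -> (1,5)

Any route must reach (3,3) and (3,5) and still end at (1,5) within 7 moves, so the order of the required stops is forced.
Route from (2,1): down to (3,1), 4× right (reaching (3,5)), 2× up (reaching (1,5)) — 7 moves in all.
Check: all required cells visited; 7 ≤ 7 moves.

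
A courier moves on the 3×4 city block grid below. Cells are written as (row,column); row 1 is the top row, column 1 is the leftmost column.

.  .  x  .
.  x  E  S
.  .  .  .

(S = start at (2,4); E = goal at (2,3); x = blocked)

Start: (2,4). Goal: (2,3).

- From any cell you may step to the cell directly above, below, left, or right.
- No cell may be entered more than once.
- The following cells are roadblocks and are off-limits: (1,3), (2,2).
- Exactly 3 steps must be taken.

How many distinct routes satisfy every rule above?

1

Need simple routes of exactly 3 moves from (2,4) to (2,3) (Manhattan distance 1, so 1 moves are spent on a detour and 1 undoing it).
Enumerating: (2,4) (3,4) (3,3) (2,3).
That gives 1 route.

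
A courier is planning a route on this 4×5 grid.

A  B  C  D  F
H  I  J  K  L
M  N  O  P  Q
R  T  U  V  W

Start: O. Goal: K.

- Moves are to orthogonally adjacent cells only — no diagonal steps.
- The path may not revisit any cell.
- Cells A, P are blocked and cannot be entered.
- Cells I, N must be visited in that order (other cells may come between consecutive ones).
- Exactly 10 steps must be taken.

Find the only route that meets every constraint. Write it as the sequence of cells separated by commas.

The waypoints must appear in the order I, N, with no cell reused.
Route from O: up 1 to J, left 1 to I, down 2 to T, right 3 to W, up 2 to L, left 1 to K — 10 moves in all.
Check: order respected (I at step 2, N at step 3); 10 moves as required.

O, J, I, N, T, U, V, W, Q, L, K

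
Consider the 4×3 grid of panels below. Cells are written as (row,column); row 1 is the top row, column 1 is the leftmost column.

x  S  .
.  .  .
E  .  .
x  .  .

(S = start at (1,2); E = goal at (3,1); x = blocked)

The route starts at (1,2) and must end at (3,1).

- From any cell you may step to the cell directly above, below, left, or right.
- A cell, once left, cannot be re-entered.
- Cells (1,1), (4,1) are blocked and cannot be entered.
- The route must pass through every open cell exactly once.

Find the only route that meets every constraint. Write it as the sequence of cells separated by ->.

(1,2) -> (1,3) -> (2,3) -> (3,3) -> (4,3) -> (4,2) -> (3,2) -> (2,2) -> (2,1) -> (3,1)

Need to visit all 10 open cells exactly once, starting at (1,2) and ending at (3,1).
Route from (1,2): right to (1,3), 3× down (reaching (4,3)), left to (4,2), 2× up (reaching (2,2)), left to (2,1), down to (3,1) — 9 moves in all.
Check: all 10 open cells covered.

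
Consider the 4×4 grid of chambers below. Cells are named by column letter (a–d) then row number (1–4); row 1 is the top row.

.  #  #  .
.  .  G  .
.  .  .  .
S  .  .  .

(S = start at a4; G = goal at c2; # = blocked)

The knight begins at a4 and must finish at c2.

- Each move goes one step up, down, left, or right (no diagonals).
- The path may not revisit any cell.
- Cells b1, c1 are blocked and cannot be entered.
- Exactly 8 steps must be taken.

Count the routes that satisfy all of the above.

9

Need simple routes of exactly 8 moves from a4 to c2 (Manhattan distance 4, so 2 moves are spent on a detour and 2 undoing it).
Branch systematically from the start, pruning whenever the remaining move budget drops below the Manhattan distance to c2 or differs from it in parity. Grouping the completions by first move — via a3: 6; via b4: 3 — and summing: 6 + 3 = 9.
That gives 9 routes.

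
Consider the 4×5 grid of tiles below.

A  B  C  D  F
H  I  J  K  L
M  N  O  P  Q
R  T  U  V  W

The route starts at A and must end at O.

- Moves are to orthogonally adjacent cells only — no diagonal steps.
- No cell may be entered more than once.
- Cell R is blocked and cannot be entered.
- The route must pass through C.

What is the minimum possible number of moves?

Any route passes through C somewhere between A and O. Summing Manhattan distances along the two legs (A → C → O) gives a lower bound of 2 + 2 = 4 moves.
A route of 4 moves achieves this: A → B → C → J → O.
Since 4 matches the lower bound, it is optimal.

4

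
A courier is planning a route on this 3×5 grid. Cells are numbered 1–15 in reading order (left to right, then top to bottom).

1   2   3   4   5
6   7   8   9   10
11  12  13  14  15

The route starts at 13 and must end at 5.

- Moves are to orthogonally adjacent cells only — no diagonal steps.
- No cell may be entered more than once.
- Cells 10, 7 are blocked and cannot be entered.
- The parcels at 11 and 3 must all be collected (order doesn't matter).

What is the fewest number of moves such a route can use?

8

Any route passes through 11 and 3 in some order between 13 and 5. Summing Manhattan distances along each leg and taking the cheapest ordering (13 → 11 → 3 → 5) gives a lower bound of 2 + 4 + 2 = 8 moves.
A route of 8 moves achieves this: 13 → 12 → 11 → 6 → 1 → 2 → 3 → 4 → 5.
Since 8 matches the lower bound, it is optimal.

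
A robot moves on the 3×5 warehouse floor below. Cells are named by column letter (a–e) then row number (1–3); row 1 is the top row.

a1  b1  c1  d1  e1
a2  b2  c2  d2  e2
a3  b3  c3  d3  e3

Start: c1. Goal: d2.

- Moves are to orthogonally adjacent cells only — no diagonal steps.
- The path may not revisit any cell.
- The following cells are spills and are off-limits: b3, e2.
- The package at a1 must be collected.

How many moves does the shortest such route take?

Any route passes through a1 somewhere between c1 and d2. Summing Manhattan distances along the two legs (c1 → a1 → d2) gives a lower bound of 2 + 4 = 6 moves.
A route of 6 moves achieves this: c1 → b1 → a1 → a2 → b2 → c2 → d2.
Since 6 matches the lower bound, it is optimal.

6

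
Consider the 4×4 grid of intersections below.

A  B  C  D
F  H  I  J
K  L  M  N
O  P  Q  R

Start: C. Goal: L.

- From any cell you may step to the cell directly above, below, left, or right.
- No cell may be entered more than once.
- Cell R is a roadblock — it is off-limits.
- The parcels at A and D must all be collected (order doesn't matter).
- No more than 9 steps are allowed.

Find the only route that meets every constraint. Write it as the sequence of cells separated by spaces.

Any route must reach A and D and still end at L within 9 moves, so the order of the required stops is forced.
Route from C: right to D, down to J, 2× left (reaching H), up to B, left to A, 2× down (reaching K), right to L — 9 moves in all.
Check: all required cells visited; 9 ≤ 9 moves.

C D J I H B A F K L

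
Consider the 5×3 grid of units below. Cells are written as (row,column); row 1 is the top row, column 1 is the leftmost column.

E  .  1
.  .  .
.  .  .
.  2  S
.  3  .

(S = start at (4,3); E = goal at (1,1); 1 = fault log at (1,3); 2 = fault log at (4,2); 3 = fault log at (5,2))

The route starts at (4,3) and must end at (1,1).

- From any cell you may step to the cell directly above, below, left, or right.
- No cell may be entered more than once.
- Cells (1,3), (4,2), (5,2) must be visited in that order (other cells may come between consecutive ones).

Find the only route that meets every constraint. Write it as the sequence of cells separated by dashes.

The waypoints must appear in the order (1,3), (4,2), (5,2), with no cell reused.
Route from (4,3): 3× up (reaching (1,3)), left to (1,2), 4× down (reaching (5,2)), left to (5,1), 4× up (reaching (1,1)) — 13 moves in all.
Check: order respected (1 at step 3, 2 at step 7, 3 at step 8).

(4,3) - (3,3) - (2,3) - (1,3) - (1,2) - (2,2) - (3,2) - (4,2) - (5,2) - (5,1) - (4,1) - (3,1) - (2,1) - (1,1)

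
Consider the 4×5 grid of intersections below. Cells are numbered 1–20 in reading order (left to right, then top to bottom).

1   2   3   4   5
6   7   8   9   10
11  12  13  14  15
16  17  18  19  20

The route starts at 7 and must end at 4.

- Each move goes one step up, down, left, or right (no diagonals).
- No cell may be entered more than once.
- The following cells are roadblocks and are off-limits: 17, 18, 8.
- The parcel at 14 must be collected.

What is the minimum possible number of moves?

5

Any route passes through 14 somewhere between 7 and 4. Summing Manhattan distances along the two legs (7 → 14 → 4) gives a lower bound of 3 + 2 = 5 moves.
A route of 5 moves achieves this: 7 → 12 → 13 → 14 → 9 → 4.
Since 5 matches the lower bound, it is optimal.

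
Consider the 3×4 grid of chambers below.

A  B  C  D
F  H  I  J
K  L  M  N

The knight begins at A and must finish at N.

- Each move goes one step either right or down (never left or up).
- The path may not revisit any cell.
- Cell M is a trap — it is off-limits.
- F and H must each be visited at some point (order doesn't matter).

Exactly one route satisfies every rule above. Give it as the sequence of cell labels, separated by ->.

Moves only go right or down, so the column and row indices never decrease.
Route from A: down 1 to F, right 3 to J, down 1 to N — 5 moves in all.
Check: all required cells visited.

A -> F -> H -> I -> J -> N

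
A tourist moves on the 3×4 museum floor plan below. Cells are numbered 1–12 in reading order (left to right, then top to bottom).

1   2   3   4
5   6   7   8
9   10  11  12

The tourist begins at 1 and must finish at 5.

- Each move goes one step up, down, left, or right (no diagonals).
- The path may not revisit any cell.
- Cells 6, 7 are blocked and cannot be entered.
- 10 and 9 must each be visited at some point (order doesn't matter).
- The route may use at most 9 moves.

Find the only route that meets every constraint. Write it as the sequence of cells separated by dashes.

1 - 2 - 3 - 4 - 8 - 12 - 11 - 10 - 9 - 5

The budget equals the shortest possible length, so every move has to be on a shortest route through the required cells.
Route from 1: 3× right (reaching 4), 2× down (reaching 12), 3× left (reaching 9), up to 5 — 9 moves in all.
Check: all required cells visited; 9 ≤ 9 moves.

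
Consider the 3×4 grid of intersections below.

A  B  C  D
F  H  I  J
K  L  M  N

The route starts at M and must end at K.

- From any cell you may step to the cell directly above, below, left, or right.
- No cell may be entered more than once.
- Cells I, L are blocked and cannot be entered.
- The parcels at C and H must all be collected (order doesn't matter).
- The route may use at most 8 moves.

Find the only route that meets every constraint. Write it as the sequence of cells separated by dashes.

The budget equals the shortest possible length, so every move has to be on a shortest route through the required cells.
Route from M: right to N, 2× up (reaching D), 2× left (reaching B), down to H, left to F, down to K — 8 moves in all.
Check: all required cells visited; 8 ≤ 8 moves.

M - N - J - D - C - B - H - F - K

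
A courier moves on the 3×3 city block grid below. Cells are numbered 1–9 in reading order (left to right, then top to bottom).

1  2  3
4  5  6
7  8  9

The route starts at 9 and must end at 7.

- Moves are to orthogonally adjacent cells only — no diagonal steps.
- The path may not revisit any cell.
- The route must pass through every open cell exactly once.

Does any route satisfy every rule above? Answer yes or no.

yes

One route that works: 9 → 6 → 3 → 2 → 1 → 4 → 5 → 8 → 7.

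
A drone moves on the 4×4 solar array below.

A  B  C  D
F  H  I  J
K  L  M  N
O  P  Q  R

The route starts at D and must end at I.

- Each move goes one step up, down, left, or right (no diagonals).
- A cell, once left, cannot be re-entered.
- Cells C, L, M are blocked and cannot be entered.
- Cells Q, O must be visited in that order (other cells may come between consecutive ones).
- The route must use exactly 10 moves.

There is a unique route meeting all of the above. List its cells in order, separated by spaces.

D J N R Q P O K F H I

The waypoints must appear in the order Q, O, with no cell reused.
Route from D: down 3 to R, left 3 to O, up 2 to F, right 2 to I — 10 moves in all.
Check: order respected (Q at step 4, O at step 6); 10 moves as required.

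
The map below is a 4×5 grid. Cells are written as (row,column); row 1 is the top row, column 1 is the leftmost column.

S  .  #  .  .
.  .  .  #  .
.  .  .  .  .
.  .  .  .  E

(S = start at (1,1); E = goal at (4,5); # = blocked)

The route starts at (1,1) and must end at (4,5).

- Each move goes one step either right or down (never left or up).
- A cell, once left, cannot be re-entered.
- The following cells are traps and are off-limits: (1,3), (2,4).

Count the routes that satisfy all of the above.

19

A right/down-only route from (1,1) to (4,5) makes exactly 3 down-moves and 4 right-moves in some order.
With no other constraints that would be C(7,3) = 35 routes.
Subtract routes through each blocked cell (inclusion–exclusion for overlaps): − through (1,3): 10 − through (2,4): 12 + through (1,3)&(2,4): 6 → 19.
That gives 19 routes.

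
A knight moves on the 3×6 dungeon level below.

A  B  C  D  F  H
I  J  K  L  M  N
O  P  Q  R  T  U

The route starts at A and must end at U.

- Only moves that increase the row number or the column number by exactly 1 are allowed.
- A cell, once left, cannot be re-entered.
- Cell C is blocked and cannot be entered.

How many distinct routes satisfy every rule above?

11

A right/down-only route from A to U makes exactly 2 down-moves and 5 right-moves in some order.
With no other constraints that would be C(7,2) = 21 routes.
Subtract routes through each blocked cell (inclusion–exclusion for overlaps): − through C: 10 → 11.
That gives 11 routes.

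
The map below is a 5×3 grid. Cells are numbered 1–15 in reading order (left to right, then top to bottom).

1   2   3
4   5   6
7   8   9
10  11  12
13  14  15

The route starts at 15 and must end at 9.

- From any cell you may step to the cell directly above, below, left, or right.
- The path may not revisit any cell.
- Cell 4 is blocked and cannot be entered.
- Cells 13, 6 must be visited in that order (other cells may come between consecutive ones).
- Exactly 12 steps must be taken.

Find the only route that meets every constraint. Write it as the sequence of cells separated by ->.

The waypoints must appear in the order 13, 6, with no cell reused.
Route from 15: up 1 to 12, left 1 to 11, down 1 to 14, left 1 to 13, up 2 to 7, right 1 to 8, up 2 to 2, right 1 to 3, down 2 to 9 — 12 moves in all.
Check: order respected (13 at step 4, 6 at step 11); 12 moves as required.

15 -> 12 -> 11 -> 14 -> 13 -> 10 -> 7 -> 8 -> 5 -> 2 -> 3 -> 6 -> 9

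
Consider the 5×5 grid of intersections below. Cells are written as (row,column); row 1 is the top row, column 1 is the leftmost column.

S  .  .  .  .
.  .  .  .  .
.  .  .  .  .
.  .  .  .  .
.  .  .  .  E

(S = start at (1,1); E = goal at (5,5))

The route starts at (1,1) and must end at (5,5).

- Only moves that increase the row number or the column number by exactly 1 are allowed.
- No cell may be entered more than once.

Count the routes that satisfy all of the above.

A right/down-only route from (1,1) to (5,5) makes exactly 4 down-moves and 4 right-moves in some order.
With no other constraints that would be C(8,4) = 70 routes.
That gives 70 routes.

70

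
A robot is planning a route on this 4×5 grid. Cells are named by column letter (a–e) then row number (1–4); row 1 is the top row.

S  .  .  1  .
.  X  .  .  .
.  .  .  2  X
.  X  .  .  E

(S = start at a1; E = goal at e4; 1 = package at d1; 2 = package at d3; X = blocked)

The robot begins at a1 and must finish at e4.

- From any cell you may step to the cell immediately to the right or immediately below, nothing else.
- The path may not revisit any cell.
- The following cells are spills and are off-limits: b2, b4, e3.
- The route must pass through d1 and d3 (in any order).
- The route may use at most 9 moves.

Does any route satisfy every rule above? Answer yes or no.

yes

One route that works: a1 → b1 → c1 → d1 → d2 → d3 → d4 → e4.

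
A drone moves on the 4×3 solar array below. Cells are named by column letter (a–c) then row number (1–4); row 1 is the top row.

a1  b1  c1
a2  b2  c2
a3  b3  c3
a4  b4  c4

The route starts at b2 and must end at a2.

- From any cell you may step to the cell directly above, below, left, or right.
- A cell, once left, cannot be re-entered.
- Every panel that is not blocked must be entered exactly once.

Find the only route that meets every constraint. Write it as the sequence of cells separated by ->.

b2 -> b3 -> a3 -> a4 -> b4 -> c4 -> c3 -> c2 -> c1 -> b1 -> a1 -> a2

Need to visit all 12 open cells exactly once, starting at b2 and ending at a2.
Cell c4 has only two open neighbours (c3 and b4), so the path must pass straight through it: one of those is the cell it's entered from and the other is where it exits.
Route from b2: down to b3, left to a3, down to a4, 2× right (reaching c4), 3× up (reaching c1), 2× left (reaching a1), down to a2 — 11 moves in all.
Check: all 12 open cells covered.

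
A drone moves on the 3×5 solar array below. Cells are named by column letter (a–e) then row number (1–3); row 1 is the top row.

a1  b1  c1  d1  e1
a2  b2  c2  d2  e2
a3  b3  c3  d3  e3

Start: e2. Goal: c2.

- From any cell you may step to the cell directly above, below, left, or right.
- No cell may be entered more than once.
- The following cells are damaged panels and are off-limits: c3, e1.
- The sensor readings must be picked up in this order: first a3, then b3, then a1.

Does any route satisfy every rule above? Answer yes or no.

Ignoring the required order, 2 revisit-free routes from e2 to c2 pass through all of a3, b3, and a1; the waypoint orders that occur are a1 → a3 → b3 (2) — never a3 → b3 → a1.

no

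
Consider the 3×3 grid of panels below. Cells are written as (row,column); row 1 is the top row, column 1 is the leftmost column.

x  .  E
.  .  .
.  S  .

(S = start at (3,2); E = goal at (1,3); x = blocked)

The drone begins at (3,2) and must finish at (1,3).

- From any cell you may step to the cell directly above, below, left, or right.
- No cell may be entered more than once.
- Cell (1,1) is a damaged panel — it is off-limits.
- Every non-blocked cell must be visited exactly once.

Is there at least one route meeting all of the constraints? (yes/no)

no

Exhausting the options from (3,2), every branch either dead-ends against blocked cells, would have to re-enter a cell already used, or reaches the goal with a constraint still unmet.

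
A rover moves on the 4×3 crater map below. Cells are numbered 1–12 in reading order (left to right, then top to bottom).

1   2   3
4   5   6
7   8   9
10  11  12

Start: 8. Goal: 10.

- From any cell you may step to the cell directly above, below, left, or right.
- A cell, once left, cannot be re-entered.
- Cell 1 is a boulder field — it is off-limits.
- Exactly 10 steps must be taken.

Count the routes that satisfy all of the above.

Need simple routes of exactly 10 moves from 8 to 10 (Manhattan distance 2, so 4 moves are spent on a detour and 4 undoing it).
Enumerating: 8 11 12 9 6 3 2 5 4 7 10 | 8 7 4 5 2 3 6 9 12 11 10.
That gives 2 routes.

2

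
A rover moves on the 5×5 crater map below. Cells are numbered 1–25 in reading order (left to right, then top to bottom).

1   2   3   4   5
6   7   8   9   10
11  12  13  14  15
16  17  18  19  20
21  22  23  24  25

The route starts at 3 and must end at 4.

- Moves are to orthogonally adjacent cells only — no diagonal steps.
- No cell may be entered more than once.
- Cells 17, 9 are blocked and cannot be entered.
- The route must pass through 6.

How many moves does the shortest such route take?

Any route passes through 6 somewhere between 3 and 4. Summing Manhattan distances along the two legs (3 → 6 → 4) gives a lower bound of 3 + 4 = 7 moves.
The shortest route satisfying every rule uses 11 moves: 3 → 8 → 7 → 6 → 11 → 12 → 13 → 14 → 15 → 10 → 5 → 4.
The bound of 7 isn't tight here; checking systematically, no route of length 7 through 10 satisfies every constraint (on a 4-connected grid the length of any start-to-goal walk has the same parity as the Manhattan bound, so only lengths 7, 9, 11, … need checking), so 11 is the minimum.

11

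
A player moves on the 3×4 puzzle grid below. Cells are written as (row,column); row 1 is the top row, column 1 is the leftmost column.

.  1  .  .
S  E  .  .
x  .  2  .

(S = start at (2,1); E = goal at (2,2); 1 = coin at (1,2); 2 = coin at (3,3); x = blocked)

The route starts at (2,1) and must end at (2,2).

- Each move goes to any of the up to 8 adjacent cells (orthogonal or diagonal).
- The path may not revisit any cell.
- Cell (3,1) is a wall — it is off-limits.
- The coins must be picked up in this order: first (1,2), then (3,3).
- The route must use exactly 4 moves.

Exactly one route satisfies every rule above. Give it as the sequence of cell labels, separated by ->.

The waypoints must appear in the order (1,2), (3,3), with no cell reused.
Route from (2,1): up-right to (1,2), down-right to (2,3), down to (3,3), up-left to (2,2) — 4 moves in all.
Check: order respected (1 at step 1, 2 at step 3); 4 moves as required.

(2,1) -> (1,2) -> (2,3) -> (3,3) -> (2,2)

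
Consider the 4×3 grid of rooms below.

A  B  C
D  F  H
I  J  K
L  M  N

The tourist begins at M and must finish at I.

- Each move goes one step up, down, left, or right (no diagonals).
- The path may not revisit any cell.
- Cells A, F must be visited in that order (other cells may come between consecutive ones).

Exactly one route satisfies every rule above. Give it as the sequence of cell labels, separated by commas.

The waypoints must appear in the order A, F, with no cell reused.
Route from M: right to N, 3× up (reaching C), 2× left (reaching A), down to D, right to F, down to J, left to I — 10 moves in all.
Check: order respected (A at step 6, F at step 8).

M, N, K, H, C, B, A, D, F, J, I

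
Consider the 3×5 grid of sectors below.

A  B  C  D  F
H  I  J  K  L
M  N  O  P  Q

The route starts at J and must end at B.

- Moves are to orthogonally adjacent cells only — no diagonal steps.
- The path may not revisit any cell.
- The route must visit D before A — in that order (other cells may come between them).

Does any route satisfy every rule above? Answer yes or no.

yes

One route that works: J → C → D → K → P → O → N → I → H → A → B.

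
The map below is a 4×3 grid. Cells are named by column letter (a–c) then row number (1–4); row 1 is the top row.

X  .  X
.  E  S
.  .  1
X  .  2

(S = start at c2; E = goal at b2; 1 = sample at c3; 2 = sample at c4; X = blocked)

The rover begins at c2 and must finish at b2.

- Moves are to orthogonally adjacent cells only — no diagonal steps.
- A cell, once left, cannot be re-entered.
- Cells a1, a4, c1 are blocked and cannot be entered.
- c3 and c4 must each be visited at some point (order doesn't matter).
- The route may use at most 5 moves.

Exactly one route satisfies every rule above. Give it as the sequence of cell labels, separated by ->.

Any route must reach c3 and c4 and still end at b2 within 5 moves, so the order of the required stops is forced.
Route from c2: 2× down (reaching c4), left to b4, 2× up (reaching b2) — 5 moves in all.
Check: all required cells visited; 5 ≤ 5 moves.

c2 -> c3 -> c4 -> b4 -> b3 -> b2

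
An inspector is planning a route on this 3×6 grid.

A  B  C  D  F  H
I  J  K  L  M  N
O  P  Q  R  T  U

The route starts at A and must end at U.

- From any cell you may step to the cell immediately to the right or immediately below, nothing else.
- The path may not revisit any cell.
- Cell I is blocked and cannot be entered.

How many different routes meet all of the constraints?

A right/down-only route from A to U makes exactly 2 down-moves and 5 right-moves in some order.
With no other constraints that would be C(7,2) = 21 routes.
Subtract routes through each blocked cell (inclusion–exclusion for overlaps): − through I: 6 → 15.
That gives 15 routes.

15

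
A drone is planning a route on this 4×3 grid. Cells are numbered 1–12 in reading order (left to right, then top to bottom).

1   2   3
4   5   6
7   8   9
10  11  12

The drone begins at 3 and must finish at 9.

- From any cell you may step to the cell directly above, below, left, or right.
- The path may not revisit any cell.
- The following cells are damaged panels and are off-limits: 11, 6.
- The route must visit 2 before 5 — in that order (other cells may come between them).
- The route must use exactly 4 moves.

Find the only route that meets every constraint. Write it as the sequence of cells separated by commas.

3, 2, 5, 8, 9

The waypoints must appear in the order 2, 5, with no cell reused.
Route from 3: left to 2, 2× down (reaching 8), right to 9 — 4 moves in all.
Check: order respected (2 at step 1, 5 at step 2); 4 moves as required.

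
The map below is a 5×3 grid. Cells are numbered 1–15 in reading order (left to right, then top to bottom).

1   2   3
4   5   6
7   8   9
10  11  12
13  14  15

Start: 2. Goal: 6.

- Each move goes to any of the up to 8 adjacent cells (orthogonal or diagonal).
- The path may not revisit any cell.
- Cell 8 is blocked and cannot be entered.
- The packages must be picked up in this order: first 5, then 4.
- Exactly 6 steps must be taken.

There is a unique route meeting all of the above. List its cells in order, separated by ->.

2 -> 5 -> 4 -> 7 -> 11 -> 9 -> 6

The waypoints must appear in the order 5, 4, with no cell reused.
Route from 2: down to 5, left to 4, down to 7, down-right to 11, up-right to 9, up to 6 — 6 moves in all.
Check: order respected (5 at step 1, 4 at step 2); 6 moves as required.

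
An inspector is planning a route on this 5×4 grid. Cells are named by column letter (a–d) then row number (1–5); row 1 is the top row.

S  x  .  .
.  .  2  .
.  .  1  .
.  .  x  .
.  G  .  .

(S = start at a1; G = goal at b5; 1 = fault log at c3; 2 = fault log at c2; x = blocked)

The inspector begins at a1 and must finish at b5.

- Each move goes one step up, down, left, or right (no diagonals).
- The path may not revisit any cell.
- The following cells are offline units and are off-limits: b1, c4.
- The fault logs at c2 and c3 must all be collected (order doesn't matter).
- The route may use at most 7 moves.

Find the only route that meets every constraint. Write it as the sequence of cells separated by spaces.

The 7-move cap with required stops at c2, c3 leaves no slack for detours.
Route from a1: down to a2, 2× right (reaching c2), down to c3, left to b3, 2× down (reaching b5) — 7 moves in all.
Check: all required cells visited; 7 ≤ 7 moves.

a1 a2 b2 c2 c3 b3 b4 b5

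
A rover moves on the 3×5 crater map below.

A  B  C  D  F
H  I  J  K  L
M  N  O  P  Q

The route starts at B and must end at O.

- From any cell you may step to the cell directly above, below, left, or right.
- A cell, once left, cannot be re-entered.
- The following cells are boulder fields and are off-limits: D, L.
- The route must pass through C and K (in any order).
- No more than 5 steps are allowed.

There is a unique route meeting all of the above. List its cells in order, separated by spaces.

The budget equals the shortest possible length, so every move has to be on a shortest route through the required cells.
Route from B: right 1 to C, down 1 to J, right 1 to K, down 1 to P, left 1 to O — 5 moves in all.
Check: all required cells visited; 5 ≤ 5 moves.

B C J K P O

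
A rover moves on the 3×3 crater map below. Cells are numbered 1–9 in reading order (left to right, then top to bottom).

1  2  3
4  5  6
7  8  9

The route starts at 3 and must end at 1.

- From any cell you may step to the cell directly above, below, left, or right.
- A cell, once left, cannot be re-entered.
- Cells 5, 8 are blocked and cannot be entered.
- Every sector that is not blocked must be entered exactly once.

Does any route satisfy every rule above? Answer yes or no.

no

Cell 7 has only one open neighbour but is neither the start nor the goal, so a Hamiltonian route would have to both enter and leave it through the same neighbour — impossible without revisiting.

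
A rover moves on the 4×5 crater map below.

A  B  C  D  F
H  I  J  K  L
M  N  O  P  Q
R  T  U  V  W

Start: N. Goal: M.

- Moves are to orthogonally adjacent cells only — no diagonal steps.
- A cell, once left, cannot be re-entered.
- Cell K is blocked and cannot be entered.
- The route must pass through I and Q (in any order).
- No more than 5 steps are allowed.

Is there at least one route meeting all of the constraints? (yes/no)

Even ignoring the no-revisit rule, getting from N to M, taking the cheapest ordering N → Q → I → M needs at least 3 + 4 + 2 = 9 moves (Manhattan distance per leg), which exceeds the 5-move limit.

no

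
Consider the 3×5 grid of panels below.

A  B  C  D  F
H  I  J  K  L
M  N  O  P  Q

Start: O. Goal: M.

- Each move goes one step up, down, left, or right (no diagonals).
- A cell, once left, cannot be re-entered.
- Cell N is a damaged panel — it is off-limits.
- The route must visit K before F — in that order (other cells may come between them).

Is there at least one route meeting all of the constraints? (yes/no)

One route that works: O → J → K → L → F → D → C → B → I → H → M.

yes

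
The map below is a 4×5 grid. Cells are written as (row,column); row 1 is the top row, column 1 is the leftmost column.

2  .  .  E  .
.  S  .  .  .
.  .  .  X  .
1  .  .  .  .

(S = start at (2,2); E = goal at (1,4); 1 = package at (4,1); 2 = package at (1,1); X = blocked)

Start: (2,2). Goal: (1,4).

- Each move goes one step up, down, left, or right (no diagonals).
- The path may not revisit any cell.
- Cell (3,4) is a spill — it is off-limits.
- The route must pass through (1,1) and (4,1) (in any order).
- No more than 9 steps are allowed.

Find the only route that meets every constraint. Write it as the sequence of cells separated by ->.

(2,2) -> (3,2) -> (4,2) -> (4,1) -> (3,1) -> (2,1) -> (1,1) -> (1,2) -> (1,3) -> (1,4)

The budget equals the shortest possible length, so every move has to be on a shortest route through the required cells.
Route from (2,2): down 2 to (4,2), left 1 to (4,1), up 3 to (1,1), right 3 to (1,4) — 9 moves in all.
Check: all required cells visited; 9 ≤ 9 moves.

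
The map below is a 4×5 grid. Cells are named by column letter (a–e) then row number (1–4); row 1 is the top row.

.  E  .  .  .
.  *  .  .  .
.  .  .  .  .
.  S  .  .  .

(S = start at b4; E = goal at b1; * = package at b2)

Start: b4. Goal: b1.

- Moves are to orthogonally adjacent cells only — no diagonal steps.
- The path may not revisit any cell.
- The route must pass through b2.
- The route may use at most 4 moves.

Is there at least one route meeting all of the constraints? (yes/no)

One route that works: b4 → b3 → b2 → b1.

yes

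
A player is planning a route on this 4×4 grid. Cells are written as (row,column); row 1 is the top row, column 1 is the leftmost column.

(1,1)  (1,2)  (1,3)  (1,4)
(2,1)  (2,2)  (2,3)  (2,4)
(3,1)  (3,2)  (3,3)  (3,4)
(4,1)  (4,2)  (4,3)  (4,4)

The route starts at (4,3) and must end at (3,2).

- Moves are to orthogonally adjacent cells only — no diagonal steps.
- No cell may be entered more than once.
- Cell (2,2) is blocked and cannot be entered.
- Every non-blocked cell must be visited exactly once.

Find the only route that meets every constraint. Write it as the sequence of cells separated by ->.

Need to visit all 15 open cells exactly once, starting at (4,3) and ending at (3,2).
Route from (4,3): right 1 to (4,4), up 1 to (3,4), left 1 to (3,3), up 1 to (2,3), right 1 to (2,4), up 1 to (1,4), left 3 to (1,1), down 3 to (4,1), right 1 to (4,2), up 1 to (3,2) — 14 moves in all.
Check: all 15 open cells covered.

(4,3) -> (4,4) -> (3,4) -> (3,3) -> (2,3) -> (2,4) -> (1,4) -> (1,3) -> (1,2) -> (1,1) -> (2,1) -> (3,1) -> (4,1) -> (4,2) -> (3,2)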